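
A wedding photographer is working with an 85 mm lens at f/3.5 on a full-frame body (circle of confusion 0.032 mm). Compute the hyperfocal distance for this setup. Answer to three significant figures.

Hyperfocal distance H = f²/(N·c) + f = 85²/(3.5 × 0.032) + 85 = 7225/0.112 + 85 ≈ 64593.9 mm ≈ 64.6 m.

64.6 m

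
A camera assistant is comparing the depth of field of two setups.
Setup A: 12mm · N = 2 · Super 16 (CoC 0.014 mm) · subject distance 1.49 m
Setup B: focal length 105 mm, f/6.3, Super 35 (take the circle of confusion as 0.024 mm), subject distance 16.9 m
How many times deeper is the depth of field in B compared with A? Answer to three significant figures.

Setup A: H = 12²/(2×0.014) + 12 ≈ 5154.9 mm; DoF = Df − Dn = 2090.90 − 1157.38 ≈ 933.52 mm.
Setup B: H = 105²/(6.3×0.024) + 105 ≈ 73021.7 mm; DoF = Df − Dn = 21957.5 − 13736.1 ≈ 8221.4 mm.
Ratio = 8221.4 / 933.52 ≈ 8.81.

8.81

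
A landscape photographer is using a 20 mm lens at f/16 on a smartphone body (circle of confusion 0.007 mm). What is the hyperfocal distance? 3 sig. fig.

3.59 m

Hyperfocal distance H = f²/(N·c) + f = 20²/(16 × 0.007) + 20 = 400/0.112 + 20 ≈ 3591.4 mm ≈ 3.59 m.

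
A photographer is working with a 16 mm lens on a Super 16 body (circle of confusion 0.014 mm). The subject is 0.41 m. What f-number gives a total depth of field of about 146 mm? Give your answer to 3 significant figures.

f/8.02

Write h = H − f = f²/(N·c). The thin-lens limits are Dn = s·h/(h + (s−f)) and Df = s·h/(h − (s−f)), so DoF = Df − Dn = 2·s·(s−f)·h / (h² − (s−f)²).
That is a quadratic in h: DoF·h² − 2·s·(s−f)·h − DoF·(s−f)² = 0 ⇒ h = (s−f)·(s + √(s² + DoF²)) / DoF = 394 × (410 + √(410² + 146²)) / 146 = 394 × (410 + 435.219) / 146 ≈ 2280.9 mm.
Then N = f²/(c·h) = 16² / (0.014 × 2280.9) = 256 / 31.933 ≈ 8.02.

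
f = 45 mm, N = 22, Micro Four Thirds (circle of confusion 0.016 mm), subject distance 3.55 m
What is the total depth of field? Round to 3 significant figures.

6.88 m

Hyperfocal distance H = f²/(N·c) + f = 45²/(22 × 0.016) + 45 = 2025/0.352 + 45 ≈ 5797.8 mm ≈ 5.798 m.
Near limit Dn = s·(H − f)/(H + s − 2f) = 3550 × (5797.8 − 45) / (5797.8 + 3550 − 2 × 45) = 3550 × 5752.8 / 9257.8 ≈ 2206.0 mm.
Far limit Df = s·(H − f)/(H − s) = 3550 × (5797.8 − 45) / (5797.8 − 3550) = 3550 × 5752.8 / 2247.8 ≈ 9085.4 mm.
Depth of field = Df − Dn = 9085.4 − 2206.0 ≈ 6879.4 mm ≈ 6.88 m.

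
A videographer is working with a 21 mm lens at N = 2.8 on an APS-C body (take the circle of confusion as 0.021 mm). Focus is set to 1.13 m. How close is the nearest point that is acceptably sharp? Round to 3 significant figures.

Hyperfocal distance H = f²/(N·c) + f = 21²/(2.8 × 0.021) + 21 = 441/0.0588 + 21 ≈ 7521.0 mm ≈ 7.521 m.
Near limit Dn = s·(H − f)/(H + s − 2f) = 1130 × (7521.0 − 21) / (7521.0 + 1130 − 2 × 21) = 1130 × 7500.0 / 8609.0 ≈ 984.43 mm ≈ 0.984 m.

0.984 m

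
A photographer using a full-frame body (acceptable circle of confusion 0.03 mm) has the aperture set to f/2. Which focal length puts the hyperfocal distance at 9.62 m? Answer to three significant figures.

From H = f²/(N·c) + f, with f ≪ H: f ≈ √(H·N·c) = √(9620 × 2 × 0.03) = √577.20 ≈ 24.02 mm.
The +f correction barely moves this — solving exactly, f² + N·c·f − N·c·H = 0 ⇒ f = (−N·c + √((N·c)² + 4·N·c·H))/2 = (−0.06 + √2308.8)/2 ≈ 23.995 mm, so f ≈ 24.0 mm.

24.0 mm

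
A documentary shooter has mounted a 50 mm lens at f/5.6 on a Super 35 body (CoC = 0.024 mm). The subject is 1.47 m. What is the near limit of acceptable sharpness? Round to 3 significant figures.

1.37 m

Hyperfocal distance H = f²/(N·c) + f = 50²/(5.6 × 0.024) + 50 = 2500/0.1344 + 50 ≈ 18651.2 mm ≈ 18.65 m.
Near limit Dn = s·(H − f)/(H + s − 2f) = 1470 × (18651.2 − 50) / (18651.2 + 1470 − 2 × 50) = 1470 × 18601.2 / 20021.2 ≈ 1365.7 mm ≈ 1.37 m.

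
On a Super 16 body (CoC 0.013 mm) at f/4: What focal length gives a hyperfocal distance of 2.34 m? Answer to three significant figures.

11.0 mm

From H = f²/(N·c) + f, with f ≪ H: f ≈ √(H·N·c) = √(2340 × 4 × 0.013) = √121.68 ≈ 11.03 mm.
The +f correction barely moves this — solving exactly, f² + N·c·f − N·c·H = 0 ⇒ f = (−N·c + √((N·c)² + 4·N·c·H))/2 = (−0.052 + √486.72)/2 ≈ 11.005 mm, so f ≈ 11.0 mm.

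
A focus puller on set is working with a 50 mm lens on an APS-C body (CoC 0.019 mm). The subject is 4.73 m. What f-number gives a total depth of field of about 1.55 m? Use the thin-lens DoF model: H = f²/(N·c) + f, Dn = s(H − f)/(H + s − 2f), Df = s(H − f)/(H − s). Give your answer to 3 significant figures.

f/4.49

Write h = H − f = f²/(N·c). The thin-lens limits are Dn = s·h/(h + (s−f)) and Df = s·h/(h − (s−f)), so DoF = Df − Dn = 2·s·(s−f)·h / (h² − (s−f)²).
That is a quadratic in h: DoF·h² − 2·s·(s−f)·h − DoF·(s−f)² = 0 ⇒ h = (s−f)·(s + √(s² + DoF²)) / DoF = 4680 × (4730 + √(4730² + 1550²)) / 1550 = 4680 × (4730 + 4977.49) / 1550 ≈ 29310 mm.
Then N = f²/(c·h) = 50² / (0.019 × 29310) = 2500 / 556.90 ≈ 4.49.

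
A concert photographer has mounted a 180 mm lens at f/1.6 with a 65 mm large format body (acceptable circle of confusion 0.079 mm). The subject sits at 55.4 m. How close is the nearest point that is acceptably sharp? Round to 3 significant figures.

Hyperfocal distance H = f²/(N·c) + f = 180²/(1.6 × 0.079) + 180 = 32400/0.1264 + 180 ≈ 256509.1 mm ≈ 256.5 m.
Near limit Dn = s·(H − f)/(H + s − 2f) = 55400 × (256509.1 − 180) / (256509.1 + 55400 − 2 × 180) = 55400 × 256329.1 / 311549.1 ≈ 45581 mm ≈ 45.6 m.

45.6 m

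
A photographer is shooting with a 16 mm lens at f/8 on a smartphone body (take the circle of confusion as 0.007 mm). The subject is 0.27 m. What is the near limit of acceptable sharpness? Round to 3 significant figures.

Hyperfocal distance H = f²/(N·c) + f = 16²/(8 × 0.007) + 16 = 256/0.056 + 16 ≈ 4587.4 mm ≈ 4.587 m.
Near limit Dn = s·(H − f)/(H + s − 2f) = 270 × (4587.4 − 16) / (4587.4 + 270 − 2 × 16) = 270 × 4571.4 / 4825.4 ≈ 255.79 mm.

256 mm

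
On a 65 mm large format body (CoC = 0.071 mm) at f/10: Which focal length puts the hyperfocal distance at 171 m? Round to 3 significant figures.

348 mm

From H = f²/(N·c) + f, with f ≪ H: f ≈ √(H·N·c) = √(171000 × 10 × 0.071) = √121410 ≈ 348.4 mm.
The +f correction barely moves this — solving exactly, f² + N·c·f − N·c·H = 0 ⇒ f = (−N·c + √((N·c)² + 4·N·c·H))/2 = (−0.71 + √485641)/2 ≈ 348.08 mm, so f ≈ 348 mm.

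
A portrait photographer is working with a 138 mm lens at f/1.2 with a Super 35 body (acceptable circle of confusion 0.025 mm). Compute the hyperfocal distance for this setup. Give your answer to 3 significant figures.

635 m

Hyperfocal distance H = f²/(N·c) + f = 138²/(1.2 × 0.025) + 138 = 19044/0.03 + 138 ≈ 634938.0 mm ≈ 635 m.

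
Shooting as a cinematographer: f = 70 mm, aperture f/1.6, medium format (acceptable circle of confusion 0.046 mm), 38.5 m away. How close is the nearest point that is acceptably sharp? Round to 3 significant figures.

Hyperfocal distance H = f²/(N·c) + f = 70²/(1.6 × 0.046) + 70 = 4900/0.0736 + 70 ≈ 66646.1 mm ≈ 66.65 m.
Near limit Dn = s·(H − f)/(H + s − 2f) = 38500 × (66646.1 − 70) / (66646.1 + 38500 − 2 × 70) = 38500 × 66576.1 / 105006.1 ≈ 24410 mm ≈ 24.4 m.

24.4 m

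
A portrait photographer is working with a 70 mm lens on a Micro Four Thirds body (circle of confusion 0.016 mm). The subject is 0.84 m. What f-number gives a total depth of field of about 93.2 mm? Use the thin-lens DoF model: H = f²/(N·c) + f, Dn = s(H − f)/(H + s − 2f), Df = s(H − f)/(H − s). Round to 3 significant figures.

f/22

Write h = H − f = f²/(N·c). The thin-lens limits are Dn = s·h/(h + (s−f)) and Df = s·h/(h − (s−f)), so DoF = Df − Dn = 2·s·(s−f)·h / (h² − (s−f)²).
That is a quadratic in h: DoF·h² − 2·s·(s−f)·h − DoF·(s−f)² = 0 ⇒ h = (s−f)·(s + √(s² + DoF²)) / DoF = 770 × (840 + √(840² + 93.2²)) / 93.2 = 770 × (840 + 845.155) / 93.2 ≈ 13922 mm.
Then N = f²/(c·h) = 70² / (0.016 × 13922) = 4900 / 222.76 ≈ 22.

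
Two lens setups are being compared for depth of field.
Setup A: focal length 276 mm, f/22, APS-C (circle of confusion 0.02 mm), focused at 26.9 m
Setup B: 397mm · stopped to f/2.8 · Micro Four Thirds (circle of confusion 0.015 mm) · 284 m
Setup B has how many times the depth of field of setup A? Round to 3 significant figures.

Setup A: H = 276²/(22×0.02) + 276 ≈ 173403.3 mm; DoF = Df − Dn = 31788.5 − 23314.6 ≈ 8473.9 mm.
Setup B: H = 397²/(2.8×0.015) + 397 ≈ 3752992.2 mm; DoF = Df − Dn = 307218 − 264045 ≈ 43173 mm.
Ratio = 43173 / 8473.9 ≈ 5.09.

5.09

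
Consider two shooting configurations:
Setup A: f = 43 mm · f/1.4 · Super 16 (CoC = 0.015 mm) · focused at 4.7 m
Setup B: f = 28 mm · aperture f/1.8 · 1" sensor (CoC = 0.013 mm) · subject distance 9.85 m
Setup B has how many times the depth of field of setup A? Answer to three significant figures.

Setup A: H = 43²/(1.4×0.015) + 43 ≈ 88090.6 mm; DoF = Df − Dn = 4962.47 − 4463.90 ≈ 498.57 mm.
Setup B: H = 28²/(1.8×0.013) + 28 ≈ 33532.3 mm; DoF = Df − Dn = 13935.2 − 7617.0 ≈ 6318.2 mm.
Ratio = 6318.2 / 498.57 ≈ 12.7.

12.7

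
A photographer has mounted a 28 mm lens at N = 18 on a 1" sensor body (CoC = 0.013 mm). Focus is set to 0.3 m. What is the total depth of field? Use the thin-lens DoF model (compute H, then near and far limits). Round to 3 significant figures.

Hyperfocal distance H = f²/(N·c) + f = 28²/(18 × 0.013) + 28 = 784/0.234 + 28 ≈ 3378.4 mm ≈ 3.378 m.
Near limit Dn = s·(H − f)/(H + s − 2f) = 300 × (3378.4 − 28) / (3378.4 + 300 − 2 × 28) = 300 × 3350.4 / 3622.4 ≈ 277.474 mm.
Far limit Df = s·(H − f)/(H − s) = 300 × (3378.4 − 28) / (3378.4 − 300) = 300 × 3350.4 / 3078.4 ≈ 326.507 mm.
Depth of field = Df − Dn = 326.507 − 277.474 ≈ 49.033 mm.

49.0 mm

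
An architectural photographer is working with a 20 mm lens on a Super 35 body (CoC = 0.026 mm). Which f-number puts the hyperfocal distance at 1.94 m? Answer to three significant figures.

Rearrange H = f²/(N·c) + f for N: N = f² / ((H − f)·c).
N = 20² / ((1940 − 20) × 0.026) = 400 / 49.92 ≈ 8.01.

f/8.01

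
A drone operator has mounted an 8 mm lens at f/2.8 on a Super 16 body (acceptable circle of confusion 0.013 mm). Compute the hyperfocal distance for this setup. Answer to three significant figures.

1.77 m

Hyperfocal distance H = f²/(N·c) + f = 8²/(2.8 × 0.013) + 8 = 64/0.0364 + 8 ≈ 1766.2 mm ≈ 1.77 m.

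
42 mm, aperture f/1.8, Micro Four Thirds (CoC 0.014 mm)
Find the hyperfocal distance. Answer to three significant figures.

70.0 m

Hyperfocal distance H = f²/(N·c) + f = 42²/(1.8 × 0.014) + 42 = 1764/0.0252 + 42 ≈ 70042.0 mm ≈ 70.0 m.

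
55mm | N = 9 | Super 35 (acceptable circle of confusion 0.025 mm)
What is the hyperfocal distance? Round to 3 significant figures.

Hyperfocal distance H = f²/(N·c) + f = 55²/(9 × 0.025) + 55 = 3025/0.225 + 55 ≈ 13499.4 mm ≈ 13.5 m.

13.5 m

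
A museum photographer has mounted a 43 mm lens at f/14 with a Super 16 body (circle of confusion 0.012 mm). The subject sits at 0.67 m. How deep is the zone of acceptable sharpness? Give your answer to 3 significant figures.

76.6 mm

Hyperfocal distance H = f²/(N·c) + f = 43²/(14 × 0.012) + 43 = 1849/0.168 + 43 ≈ 11049.0 mm ≈ 11.05 m.
Near limit Dn = s·(H − f)/(H + s − 2f) = 670 × (11049.0 − 43) / (11049.0 + 670 − 2 × 43) = 670 × 11006.0 / 11633.0 ≈ 633.888 mm.
Far limit Df = s·(H − f)/(H − s) = 670 × (11049.0 − 43) / (11049.0 − 670) = 670 × 11006.0 / 10379.0 ≈ 710.475 mm.
Depth of field = Df − Dn = 710.475 − 633.888 ≈ 76.587 mm.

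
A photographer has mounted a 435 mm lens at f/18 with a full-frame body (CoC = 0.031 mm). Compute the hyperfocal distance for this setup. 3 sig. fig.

Hyperfocal distance H = f²/(N·c) + f = 435²/(18 × 0.031) + 435 = 189225/0.558 + 435 ≈ 339547.9 mm ≈ 340 m.

340 m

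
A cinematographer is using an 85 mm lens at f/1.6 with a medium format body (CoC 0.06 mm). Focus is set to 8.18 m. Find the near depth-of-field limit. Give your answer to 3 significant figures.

7.39 m

Hyperfocal distance H = f²/(N·c) + f = 85²/(1.6 × 0.06) + 85 = 7225/0.096 + 85 ≈ 75345.4 mm ≈ 75.35 m.
Near limit Dn = s·(H − f)/(H + s − 2f) = 8180 × (75345.4 − 85) / (75345.4 + 8180 − 2 × 85) = 8180 × 75260.4 / 83355.4 ≈ 7385.6 mm ≈ 7.39 m.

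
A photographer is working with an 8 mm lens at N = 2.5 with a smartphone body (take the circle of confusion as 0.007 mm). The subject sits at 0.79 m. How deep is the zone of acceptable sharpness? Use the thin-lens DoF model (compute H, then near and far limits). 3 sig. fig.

Hyperfocal distance H = f²/(N·c) + f = 8²/(2.5 × 0.007) + 8 = 64/0.0175 + 8 ≈ 3665.1 mm ≈ 3.665 m.
Near limit Dn = s·(H − f)/(H + s − 2f) = 790 × (3665.1 − 8) / (3665.1 + 790 − 2 × 8) = 790 × 3657.1 / 4439.1 ≈ 650.83 mm.
Far limit Df = s·(H − f)/(H − s) = 790 × (3665.1 − 8) / (3665.1 − 790) = 790 × 3657.1 / 2875.1 ≈ 1004.87 mm.
Depth of field = Df − Dn = 1004.87 − 650.83 ≈ 354.04 mm.

354 mm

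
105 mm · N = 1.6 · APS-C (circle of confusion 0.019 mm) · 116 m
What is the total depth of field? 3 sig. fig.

82.6 m

Hyperfocal distance H = f²/(N·c) + f = 105²/(1.6 × 0.019) + 105 = 11025/0.0304 + 105 ≈ 362769.5 mm ≈ 362.8 m.
Near limit Dn = s·(H − f)/(H + s − 2f) = 116000 × (362769.5 − 105) / (362769.5 + 116000 − 2 × 105) = 116000 × 362664.5 / 478559.5 ≈ 87908 mm.
Far limit Df = s·(H − f)/(H − s) = 116000 × (362769.5 − 105) / (362769.5 − 116000) = 116000 × 362664.5 / 246769.5 ≈ 170479 mm.
Depth of field = Df − Dn = 170479 − 87908 ≈ 82571 mm ≈ 82.6 m.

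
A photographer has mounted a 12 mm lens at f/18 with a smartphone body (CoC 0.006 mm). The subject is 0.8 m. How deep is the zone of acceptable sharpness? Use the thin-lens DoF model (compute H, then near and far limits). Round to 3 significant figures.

1.45 m

Hyperfocal distance H = f²/(N·c) + f = 12²/(18 × 0.006) + 12 = 144/0.108 + 12 ≈ 1345.3 mm ≈ 1.345 m.
Near limit Dn = s·(H − f)/(H + s − 2f) = 800 × (1345.3 − 12) / (1345.3 + 800 − 2 × 12) = 800 × 1333.3 / 2121.3 ≈ 502.8 mm.
Far limit Df = s·(H − f)/(H − s) = 800 × (1345.3 − 12) / (1345.3 − 800) = 800 × 1333.3 / 545.3 ≈ 1956.0 mm.
Depth of field = Df − Dn = 1956.0 − 502.8 ≈ 1453.2 mm ≈ 1.45 m.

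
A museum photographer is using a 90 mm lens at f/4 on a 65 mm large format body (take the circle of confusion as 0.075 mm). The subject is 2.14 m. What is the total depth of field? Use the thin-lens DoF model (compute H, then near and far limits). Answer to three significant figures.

Hyperfocal distance H = f²/(N·c) + f = 90²/(4 × 0.075) + 90 = 8100/0.3 + 90 ≈ 27090.0 mm ≈ 27.09 m.
Near limit Dn = s·(H − f)/(H + s − 2f) = 2140 × (27090.0 − 90) / (27090.0 + 2140 − 2 × 90) = 2140 × 27000.0 / 29050.0 ≈ 1988.98 mm.
Far limit Df = s·(H − f)/(H − s) = 2140 × (27090.0 − 90) / (27090.0 − 2140) = 2140 × 27000.0 / 24950.0 ≈ 2315.83 mm.
Depth of field = Df − Dn = 2315.83 − 1988.98 ≈ 326.85 mm.

327 mm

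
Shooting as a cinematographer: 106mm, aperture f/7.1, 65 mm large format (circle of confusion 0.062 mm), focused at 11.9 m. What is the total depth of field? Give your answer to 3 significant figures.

Hyperfocal distance H = f²/(N·c) + f = 106²/(7.1 × 0.062) + 106 = 11236/0.4402 + 106 ≈ 25630.8 mm ≈ 25.63 m.
Near limit Dn = s·(H − f)/(H + s − 2f) = 11900 × (25630.8 − 106) / (25630.8 + 11900 − 2 × 106) = 11900 × 25524.8 / 37318.8 ≈ 8139 mm.
Far limit Df = s·(H − f)/(H − s) = 11900 × (25630.8 − 106) / (25630.8 − 11900) = 11900 × 25524.8 / 13730.8 ≈ 22121 mm.
Depth of field = Df − Dn = 22121 − 8139 ≈ 13982 mm ≈ 14.0 m.

14.0 m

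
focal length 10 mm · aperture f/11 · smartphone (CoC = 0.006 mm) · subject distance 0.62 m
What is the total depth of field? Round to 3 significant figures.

0.596 m

Hyperfocal distance H = f²/(N·c) + f = 10²/(11 × 0.006) + 10 = 100/0.066 + 10 ≈ 1525.2 mm ≈ 1.525 m.
Near limit Dn = s·(H − f)/(H + s − 2f) = 620 × (1525.2 − 10) / (1525.2 + 620 − 2 × 10) = 620 × 1515.2 / 2125.2 ≈ 442.04 mm.
Far limit Df = s·(H − f)/(H − s) = 620 × (1525.2 − 10) / (1525.2 − 620) = 620 × 1515.2 / 905.2 ≈ 1037.83 mm.
Depth of field = Df − Dn = 1037.83 − 442.04 ≈ 595.79 mm ≈ 0.596 m.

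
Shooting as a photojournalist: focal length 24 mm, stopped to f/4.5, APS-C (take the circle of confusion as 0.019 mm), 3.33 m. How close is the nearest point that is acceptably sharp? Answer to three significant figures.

Hyperfocal distance H = f²/(N·c) + f = 24²/(4.5 × 0.019) + 24 = 576/0.0855 + 24 ≈ 6760.8 mm ≈ 6.761 m.
Near limit Dn = s·(H − f)/(H + s − 2f) = 3330 × (6760.8 − 24) / (6760.8 + 3330 − 2 × 24) = 3330 × 6736.8 / 10042.8 ≈ 2233.8 mm ≈ 2.23 m.

2.23 m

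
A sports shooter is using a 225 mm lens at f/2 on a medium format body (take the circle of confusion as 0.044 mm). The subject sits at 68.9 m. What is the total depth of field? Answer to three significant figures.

Hyperfocal distance H = f²/(N·c) + f = 225²/(2 × 0.044) + 225 = 50625/0.088 + 225 ≈ 575509.1 mm ≈ 575.5 m.
Near limit Dn = s·(H − f)/(H + s − 2f) = 68900 × (575509.1 − 225) / (575509.1 + 68900 − 2 × 225) = 68900 × 575284.1 / 643959.1 ≈ 61552 mm.
Far limit Df = s·(H − f)/(H − s) = 68900 × (575509.1 − 225) / (575509.1 − 68900) = 68900 × 575284.1 / 506609.1 ≈ 78240 mm.
Depth of field = Df − Dn = 78240 − 61552 ≈ 16688 mm ≈ 16.7 m.

16.7 m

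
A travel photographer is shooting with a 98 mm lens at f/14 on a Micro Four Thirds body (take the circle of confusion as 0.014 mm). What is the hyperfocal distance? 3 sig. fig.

Hyperfocal distance H = f²/(N·c) + f = 98²/(14 × 0.014) + 98 = 9604/0.196 + 98 ≈ 49098.0 mm ≈ 49.1 m.

49.1 m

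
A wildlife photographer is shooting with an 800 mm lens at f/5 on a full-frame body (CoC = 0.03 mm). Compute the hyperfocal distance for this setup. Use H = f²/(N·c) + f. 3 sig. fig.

4270 m

Hyperfocal distance H = f²/(N·c) + f = 800²/(5 × 0.03) + 800 = 640000/0.15 + 800 ≈ 4267466.7 mm ≈ 4270 m.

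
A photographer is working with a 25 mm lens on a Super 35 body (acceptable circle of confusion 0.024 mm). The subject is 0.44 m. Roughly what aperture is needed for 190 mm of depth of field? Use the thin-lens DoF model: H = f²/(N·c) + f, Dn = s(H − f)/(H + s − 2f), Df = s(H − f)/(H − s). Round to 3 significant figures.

Write h = H − f = f²/(N·c). The thin-lens limits are Dn = s·h/(h + (s−f)) and Df = s·h/(h − (s−f)), so DoF = Df − Dn = 2·s·(s−f)·h / (h² − (s−f)²).
That is a quadratic in h: DoF·h² − 2·s·(s−f)·h − DoF·(s−f)² = 0 ⇒ h = (s−f)·(s + √(s² + DoF²)) / DoF = 415 × (440 + √(440² + 190²)) / 190 = 415 × (440 + 479.270) / 190 ≈ 2007.9 mm.
Then N = f²/(c·h) = 25² / (0.024 × 2007.9) = 625 / 48.189 ≈ 13.

f/13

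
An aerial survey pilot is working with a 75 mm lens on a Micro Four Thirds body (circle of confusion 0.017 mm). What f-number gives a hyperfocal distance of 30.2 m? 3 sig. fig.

f/11

Rearrange H = f²/(N·c) + f for N: N = f² / ((H − f)·c).
N = 75² / ((30200 − 75) × 0.017) = 5625 / 512.1 ≈ 11.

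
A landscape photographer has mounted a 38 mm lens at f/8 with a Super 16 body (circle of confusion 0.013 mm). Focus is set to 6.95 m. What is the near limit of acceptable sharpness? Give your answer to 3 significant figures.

4.64 m

Hyperfocal distance H = f²/(N·c) + f = 38²/(8 × 0.013) + 38 = 1444/0.104 + 38 ≈ 13922.6 mm ≈ 13.92 m.
Near limit Dn = s·(H − f)/(H + s − 2f) = 6950 × (13922.6 − 38) / (13922.6 + 6950 − 2 × 38) = 6950 × 13884.6 / 20796.6 ≈ 4640.1 mm ≈ 4.64 m.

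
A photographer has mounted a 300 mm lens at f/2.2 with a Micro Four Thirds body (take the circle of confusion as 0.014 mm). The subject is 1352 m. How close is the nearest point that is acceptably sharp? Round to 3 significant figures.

924 m

Hyperfocal distance H = f²/(N·c) + f = 300²/(2.2 × 0.014) + 300 = 90000/0.0308 + 300 ≈ 2922377.9 mm ≈ 2922 m.
Near limit Dn = s·(H − f)/(H + s − 2f) = 1352000 × (2922377.9 − 300) / (2922377.9 + 1352000 − 2 × 300) = 1352000 × 2922077.9 / 4273777.9 ≈ 924393 mm ≈ 924 m.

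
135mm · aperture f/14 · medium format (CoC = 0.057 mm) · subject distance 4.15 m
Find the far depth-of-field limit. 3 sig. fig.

Hyperfocal distance H = f²/(N·c) + f = 135²/(14 × 0.057) + 135 = 18225/0.798 + 135 ≈ 22973.3 mm ≈ 22.97 m.
Far limit Df = s·(H − f)/(H − s) = 4150 × (22973.3 − 135) / (22973.3 − 4150) = 4150 × 22838.3 / 18823.3 ≈ 5035.2 mm ≈ 5.04 m.

5.04 m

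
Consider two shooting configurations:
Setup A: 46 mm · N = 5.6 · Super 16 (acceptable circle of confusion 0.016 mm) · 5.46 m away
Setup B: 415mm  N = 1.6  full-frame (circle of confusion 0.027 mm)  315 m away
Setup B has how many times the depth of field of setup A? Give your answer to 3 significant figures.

Setup A: H = 46²/(5.6×0.016) + 46 ≈ 23662.1 mm; DoF = Df − Dn = 7084.0 − 4441.7 ≈ 2642.3 mm.
Setup B: H = 415²/(1.6×0.027) + 415 ≈ 3987104.8 mm; DoF = Df − Dn = 341986 − 291962 ≈ 50024 mm.
Ratio = 50024 / 2642.3 ≈ 18.9.

18.9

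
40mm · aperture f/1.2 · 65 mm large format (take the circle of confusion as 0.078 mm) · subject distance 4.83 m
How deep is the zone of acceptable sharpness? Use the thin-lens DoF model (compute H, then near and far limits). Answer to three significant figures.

2.94 m

Hyperfocal distance H = f²/(N·c) + f = 40²/(1.2 × 0.078) + 40 = 1600/0.0936 + 40 ≈ 17134.0 mm ≈ 17.13 m.
Near limit Dn = s·(H − f)/(H + s − 2f) = 4830 × (17134.0 − 40) / (17134.0 + 4830 − 2 × 40) = 4830 × 17094.0 / 21884.0 ≈ 3772.8 mm.
Far limit Df = s·(H − f)/(H − s) = 4830 × (17134.0 − 40) / (17134.0 − 4830) = 4830 × 17094.0 / 12304.0 ≈ 6710.3 mm.
Depth of field = Df − Dn = 6710.3 − 3772.8 ≈ 2937.5 mm ≈ 2.94 m.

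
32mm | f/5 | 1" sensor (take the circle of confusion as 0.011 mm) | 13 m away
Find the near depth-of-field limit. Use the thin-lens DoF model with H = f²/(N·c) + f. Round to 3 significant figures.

Hyperfocal distance H = f²/(N·c) + f = 32²/(5 × 0.011) + 32 = 1024/0.055 + 32 ≈ 18650.2 mm ≈ 18.65 m.
Near limit Dn = s·(H − f)/(H + s − 2f) = 13000 × (18650.2 − 32) / (18650.2 + 13000 − 2 × 32) = 13000 × 18618.2 / 31586.2 ≈ 7662.7 mm ≈ 7.66 m.

7.66 m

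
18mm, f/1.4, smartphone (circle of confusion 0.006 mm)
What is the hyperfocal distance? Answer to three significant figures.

38.6 m

Hyperfocal distance H = f²/(N·c) + f = 18²/(1.4 × 0.006) + 18 = 324/0.0084 + 18 ≈ 38589.4 mm ≈ 38.6 m.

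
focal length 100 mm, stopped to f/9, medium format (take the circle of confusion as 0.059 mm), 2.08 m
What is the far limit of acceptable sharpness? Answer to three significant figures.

2.32 m

Hyperfocal distance H = f²/(N·c) + f = 100²/(9 × 0.059) + 100 = 10000/0.531 + 100 ≈ 18932.4 mm ≈ 18.93 m.
Far limit Df = s·(H − f)/(H − s) = 2080 × (18932.4 − 100) / (18932.4 − 2080) = 2080 × 18832.4 / 16852.4 ≈ 2324.4 mm ≈ 2.32 m.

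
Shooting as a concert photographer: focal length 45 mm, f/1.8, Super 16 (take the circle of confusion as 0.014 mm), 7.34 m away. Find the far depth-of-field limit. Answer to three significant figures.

8.07 m

Hyperfocal distance H = f²/(N·c) + f = 45²/(1.8 × 0.014) + 45 = 2025/0.0252 + 45 ≈ 80402.1 mm ≈ 80.40 m.
Far limit Df = s·(H − f)/(H − s) = 7340 × (80402.1 − 45) / (80402.1 − 7340) = 7340 × 80357.1 / 73062.1 ≈ 8072.9 mm ≈ 8.07 m.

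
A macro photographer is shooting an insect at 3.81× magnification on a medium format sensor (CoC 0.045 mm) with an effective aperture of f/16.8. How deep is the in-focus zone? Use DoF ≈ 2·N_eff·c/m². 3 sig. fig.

At magnification m, DoF ≈ 2·N_eff·c/m² = 2 × 16.8 × 0.045 / 3.81² = 1.512 / 14.52 ≈ 0.104 mm.

0.104 mm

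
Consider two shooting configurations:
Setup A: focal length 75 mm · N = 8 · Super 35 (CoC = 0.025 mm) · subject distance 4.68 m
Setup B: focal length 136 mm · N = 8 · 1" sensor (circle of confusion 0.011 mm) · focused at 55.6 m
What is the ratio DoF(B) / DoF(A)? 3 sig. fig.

Setup A: H = 75²/(8×0.025) + 75 ≈ 28200.0 mm; DoF = Df − Dn = 5596.3 − 4021.5 ≈ 1574.8 mm.
Setup B: H = 136²/(8×0.011) + 136 ≈ 210317.8 mm; DoF = Df − Dn = 75532 − 43991 ≈ 31541 mm.
Ratio = 31541 / 1574.8 ≈ 20.0.

20.0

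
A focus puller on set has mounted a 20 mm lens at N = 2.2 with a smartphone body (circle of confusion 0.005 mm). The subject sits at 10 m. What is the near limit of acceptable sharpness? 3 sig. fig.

Hyperfocal distance H = f²/(N·c) + f = 20²/(2.2 × 0.005) + 20 = 400/0.011 + 20 ≈ 36383.6 mm ≈ 36.38 m.
Near limit Dn = s·(H − f)/(H + s − 2f) = 10000 × (36383.6 − 20) / (36383.6 + 10000 − 2 × 20) = 10000 × 36363.6 / 46343.6 ≈ 7846.5 mm ≈ 7.85 m.

7.85 m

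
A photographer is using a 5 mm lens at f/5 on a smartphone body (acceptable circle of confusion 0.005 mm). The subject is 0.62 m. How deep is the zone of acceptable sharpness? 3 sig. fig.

Hyperfocal distance H = f²/(N·c) + f = 5²/(5 × 0.005) + 5 = 25/0.025 + 5 ≈ 1005.0 mm ≈ 1.005 m.
Near limit Dn = s·(H − f)/(H + s − 2f) = 620 × (1005.0 − 5) / (1005.0 + 620 − 2 × 5) = 620 × 1000.0 / 1615.0 ≈ 383.9 mm.
Far limit Df = s·(H − f)/(H − s) = 620 × (1005.0 − 5) / (1005.0 − 620) = 620 × 1000.0 / 385.0 ≈ 1610.4 mm.
Depth of field = Df − Dn = 1610.4 − 383.9 ≈ 1226.5 mm ≈ 1.23 m.

1.23 m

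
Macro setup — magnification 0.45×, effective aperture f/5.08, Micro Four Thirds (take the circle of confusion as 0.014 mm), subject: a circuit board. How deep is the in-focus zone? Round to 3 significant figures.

0.702 mm

At magnification m, DoF ≈ 2·N_eff·c/m² = 2 × 5.08 × 0.014 / 0.45² = 0.1422 / 0.2025 ≈ 0.702 mm.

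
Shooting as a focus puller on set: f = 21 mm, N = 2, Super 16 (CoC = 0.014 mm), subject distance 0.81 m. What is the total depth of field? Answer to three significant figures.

81.4 mm

Hyperfocal distance H = f²/(N·c) + f = 21²/(2 × 0.014) + 21 = 441/0.028 + 21 ≈ 15771.0 mm ≈ 15.77 m.
Near limit Dn = s·(H − f)/(H + s − 2f) = 810 × (15771.0 − 21) / (15771.0 + 810 − 2 × 21) = 810 × 15750.0 / 16539.0 ≈ 771.359 mm.
Far limit Df = s·(H − f)/(H − s) = 810 × (15771.0 − 21) / (15771.0 − 810) = 810 × 15750.0 / 14961.0 ≈ 852.717 mm.
Depth of field = Df − Dn = 852.717 − 771.359 ≈ 81.358 mm.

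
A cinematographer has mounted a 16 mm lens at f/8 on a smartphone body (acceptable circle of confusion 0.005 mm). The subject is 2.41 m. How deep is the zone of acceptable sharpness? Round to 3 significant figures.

Hyperfocal distance H = f²/(N·c) + f = 16²/(8 × 0.005) + 16 = 256/0.04 + 16 ≈ 6416.0 mm ≈ 6.416 m.
Near limit Dn = s·(H − f)/(H + s − 2f) = 2410 × (6416.0 − 16) / (6416.0 + 2410 − 2 × 16) = 2410 × 6400.0 / 8794.0 ≈ 1753.9 mm.
Far limit Df = s·(H − f)/(H − s) = 2410 × (6416.0 − 16) / (6416.0 − 2410) = 2410 × 6400.0 / 4006.0 ≈ 3850.2 mm.
Depth of field = Df − Dn = 3850.2 − 1753.9 ≈ 2096.3 mm ≈ 2.10 m.

2.10 m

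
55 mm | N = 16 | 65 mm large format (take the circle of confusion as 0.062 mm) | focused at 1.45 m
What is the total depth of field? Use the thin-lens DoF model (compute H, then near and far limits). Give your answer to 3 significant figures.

1.68 m

Hyperfocal distance H = f²/(N·c) + f = 55²/(16 × 0.062) + 55 = 3025/0.992 + 55 ≈ 3104.4 mm ≈ 3.104 m.
Near limit Dn = s·(H − f)/(H + s − 2f) = 1450 × (3104.4 − 55) / (3104.4 + 1450 − 2 × 55) = 1450 × 3049.4 / 4444.4 ≈ 994.9 mm.
Far limit Df = s·(H − f)/(H − s) = 1450 × (3104.4 − 55) / (3104.4 − 1450) = 1450 × 3049.4 / 1654.4 ≈ 2672.7 mm.
Depth of field = Df − Dn = 2672.7 − 994.9 ≈ 1677.8 mm ≈ 1.68 m.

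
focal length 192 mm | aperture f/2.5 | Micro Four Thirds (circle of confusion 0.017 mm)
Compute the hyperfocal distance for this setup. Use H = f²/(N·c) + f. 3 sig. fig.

Hyperfocal distance H = f²/(N·c) + f = 192²/(2.5 × 0.017) + 192 = 36864/0.0425 + 192 ≈ 867580.2 mm ≈ 868 m.

868 m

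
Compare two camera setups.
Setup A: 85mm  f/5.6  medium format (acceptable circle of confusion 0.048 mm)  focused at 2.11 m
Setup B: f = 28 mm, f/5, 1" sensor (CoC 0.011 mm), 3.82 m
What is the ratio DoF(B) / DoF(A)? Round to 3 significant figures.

Setup A: H = 85²/(5.6×0.048) + 85 ≈ 26963.7 mm; DoF = Df − Dn = 2281.92 − 1962.17 ≈ 319.75 mm.
Setup B: H = 28²/(5×0.011) + 28 ≈ 14282.5 mm; DoF = Df − Dn = 5204.5 − 3017.3 ≈ 2187.2 mm.
Ratio = 2187.2 / 319.75 ≈ 6.84.

6.84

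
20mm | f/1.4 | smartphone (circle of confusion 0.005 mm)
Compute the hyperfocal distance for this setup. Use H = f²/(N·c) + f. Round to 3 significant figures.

Hyperfocal distance H = f²/(N·c) + f = 20²/(1.4 × 0.005) + 20 = 400/0.007 + 20 ≈ 57162.9 mm ≈ 57.2 m.

57.2 m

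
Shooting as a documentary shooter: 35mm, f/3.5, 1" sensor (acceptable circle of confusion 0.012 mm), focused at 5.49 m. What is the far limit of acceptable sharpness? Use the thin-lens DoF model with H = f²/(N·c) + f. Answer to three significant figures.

6.75 m

Hyperfocal distance H = f²/(N·c) + f = 35²/(3.5 × 0.012) + 35 = 1225/0.042 + 35 ≈ 29201.7 mm ≈ 29.20 m.
Far limit Df = s·(H − f)/(H − s) = 5490 × (29201.7 − 35) / (29201.7 − 5490) = 5490 × 29166.7 / 23711.7 ≈ 6753.0 mm ≈ 6.75 m.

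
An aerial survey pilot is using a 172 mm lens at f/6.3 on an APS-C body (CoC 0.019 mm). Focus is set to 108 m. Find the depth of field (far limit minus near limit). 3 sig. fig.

116 m

Hyperfocal distance H = f²/(N·c) + f = 172²/(6.3 × 0.019) + 172 = 29584/0.1197 + 172 ≈ 247323.2 mm ≈ 247.3 m.
Near limit Dn = s·(H − f)/(H + s − 2f) = 108000 × (247323.2 − 172) / (247323.2 + 108000 − 2 × 172) = 108000 × 247151.2 / 354979.2 ≈ 75194 mm.
Far limit Df = s·(H − f)/(H − s) = 108000 × (247323.2 − 172) / (247323.2 − 108000) = 108000 × 247151.2 / 139323.2 ≈ 191586 mm.
Depth of field = Df − Dn = 191586 − 75194 ≈ 116392 mm ≈ 116 m.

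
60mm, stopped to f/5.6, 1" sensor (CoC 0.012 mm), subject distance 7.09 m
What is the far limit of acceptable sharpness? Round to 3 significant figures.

Hyperfocal distance H = f²/(N·c) + f = 60²/(5.6 × 0.012) + 60 = 3600/0.0672 + 60 ≈ 53631.4 mm ≈ 53.63 m.
Far limit Df = s·(H − f)/(H − s) = 7090 × (53631.4 − 60) / (53631.4 − 7090) = 7090 × 53571.4 / 46541.4 ≈ 8160.9 mm ≈ 8.16 m.

8.16 m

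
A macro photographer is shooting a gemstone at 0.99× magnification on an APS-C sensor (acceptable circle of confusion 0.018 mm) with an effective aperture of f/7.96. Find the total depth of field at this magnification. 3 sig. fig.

0.292 mm

At magnification m, DoF ≈ 2·N_eff·c/m² = 2 × 7.96 × 0.018 / 0.99² = 0.2866 / 0.9801 ≈ 0.292 mm.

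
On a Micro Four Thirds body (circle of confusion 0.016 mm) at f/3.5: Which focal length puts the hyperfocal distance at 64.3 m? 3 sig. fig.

From H = f²/(N·c) + f, with f ≪ H: f ≈ √(H·N·c) = √(64300 × 3.5 × 0.016) = √3600.8 ≈ 60.01 mm.
The +f correction barely moves this — solving exactly, f² + N·c·f − N·c·H = 0 ⇒ f = (−N·c + √((N·c)² + 4·N·c·H))/2 = (−0.056 + √14403)/2 ≈ 59.979 mm, so f ≈ 60.0 mm.

60.0 mm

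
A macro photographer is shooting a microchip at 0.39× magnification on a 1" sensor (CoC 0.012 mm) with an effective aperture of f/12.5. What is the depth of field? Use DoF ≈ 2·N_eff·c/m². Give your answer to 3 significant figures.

At magnification m, DoF ≈ 2·N_eff·c/m² = 2 × 12.5 × 0.012 / 0.39² = 0.3 / 0.1521 ≈ 1.97 mm.

1.97 mm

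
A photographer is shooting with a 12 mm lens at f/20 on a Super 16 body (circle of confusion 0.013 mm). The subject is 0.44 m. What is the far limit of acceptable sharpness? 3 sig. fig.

Hyperfocal distance H = f²/(N·c) + f = 12²/(20 × 0.013) + 12 = 144/0.26 + 12 ≈ 565.8 mm ≈ 0.566 m.
Far limit Df = s·(H − f)/(H − s) = 440 × (565.8 − 12) / (565.8 − 440) = 440 × 553.8 / 125.8 ≈ 1936.4 mm ≈ 1.94 m.

1.94 m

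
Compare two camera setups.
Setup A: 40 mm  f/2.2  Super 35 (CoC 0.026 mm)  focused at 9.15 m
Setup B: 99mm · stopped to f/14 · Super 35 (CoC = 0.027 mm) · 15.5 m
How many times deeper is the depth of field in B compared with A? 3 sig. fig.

4.27

Setup A: H = 40²/(2.2×0.026) + 40 ≈ 28012.0 mm; DoF = Df − Dn = 13569.3 − 6902.1 ≈ 6667.2 mm.
Setup B: H = 99²/(14×0.027) + 99 ≈ 26027.6 mm; DoF = Df − Dn = 38175 − 9724 ≈ 28451 mm.
Ratio = 28451 / 6667.2 ≈ 4.27.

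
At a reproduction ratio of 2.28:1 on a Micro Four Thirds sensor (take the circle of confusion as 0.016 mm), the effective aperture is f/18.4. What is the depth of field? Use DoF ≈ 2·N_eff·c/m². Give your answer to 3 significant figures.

At magnification m, DoF ≈ 2·N_eff·c/m² = 2 × 18.4 × 0.016 / 2.28² = 0.5888 / 5.198 ≈ 0.113 mm.

0.113 mm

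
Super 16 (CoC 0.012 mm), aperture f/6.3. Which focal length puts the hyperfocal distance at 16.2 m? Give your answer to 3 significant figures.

From H = f²/(N·c) + f, with f ≪ H: f ≈ √(H·N·c) = √(16200 × 6.3 × 0.012) = √1224.7 ≈ 35.00 mm.
The +f correction barely moves this — solving exactly, f² + N·c·f − N·c·H = 0 ⇒ f = (−N·c + √((N·c)² + 4·N·c·H))/2 = (−0.0756 + √4898.9)/2 ≈ 34.958 mm, so f ≈ 35.0 mm.

35.0 mm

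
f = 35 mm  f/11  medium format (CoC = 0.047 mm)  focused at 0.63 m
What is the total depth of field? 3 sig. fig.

Hyperfocal distance H = f²/(N·c) + f = 35²/(11 × 0.047) + 35 = 1225/0.517 + 35 ≈ 2404.4 mm ≈ 2.404 m.
Near limit Dn = s·(H − f)/(H + s − 2f) = 630 × (2404.4 − 35) / (2404.4 + 630 − 2 × 35) = 630 × 2369.4 / 2964.4 ≈ 503.55 mm.
Far limit Df = s·(H − f)/(H − s) = 630 × (2404.4 − 35) / (2404.4 − 630) = 630 × 2369.4 / 1774.4 ≈ 841.25 mm.
Depth of field = Df − Dn = 841.25 − 503.55 ≈ 337.70 mm.

338 mm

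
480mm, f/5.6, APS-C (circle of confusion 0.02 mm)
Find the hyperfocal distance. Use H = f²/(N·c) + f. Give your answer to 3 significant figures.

Hyperfocal distance H = f²/(N·c) + f = 480²/(5.6 × 0.02) + 480 = 230400/0.112 + 480 ≈ 2057622.9 mm ≈ 2060 m.

2060 m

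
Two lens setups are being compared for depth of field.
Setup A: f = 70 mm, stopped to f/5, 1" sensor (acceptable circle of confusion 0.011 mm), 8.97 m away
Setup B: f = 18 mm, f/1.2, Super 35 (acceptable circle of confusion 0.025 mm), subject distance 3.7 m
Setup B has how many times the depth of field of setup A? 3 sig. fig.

Setup A: H = 70²/(5×0.011) + 70 ≈ 89160.9 mm; DoF = Df − Dn = 9965.5 − 8155.3 ≈ 1810.2 mm.
Setup B: H = 18²/(1.2×0.025) + 18 ≈ 10818.0 mm; DoF = Df − Dn = 5613.9 − 2759.3 ≈ 2854.6 mm.
Ratio = 2854.6 / 1810.2 ≈ 1.58.

1.58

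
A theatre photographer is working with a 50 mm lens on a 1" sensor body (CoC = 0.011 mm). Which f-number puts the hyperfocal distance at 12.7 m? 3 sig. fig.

Rearrange H = f²/(N·c) + f for N: N = f² / ((H − f)·c).
N = 50² / ((12700 − 50) × 0.011) = 2500 / 139.2 ≈ 18.

f/18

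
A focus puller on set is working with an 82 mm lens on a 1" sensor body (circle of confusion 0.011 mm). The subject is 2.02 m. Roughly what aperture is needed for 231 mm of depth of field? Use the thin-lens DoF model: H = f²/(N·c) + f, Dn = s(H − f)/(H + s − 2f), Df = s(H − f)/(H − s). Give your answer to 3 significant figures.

f/18

Write h = H − f = f²/(N·c). The thin-lens limits are Dn = s·h/(h + (s−f)) and Df = s·h/(h − (s−f)), so DoF = Df − Dn = 2·s·(s−f)·h / (h² − (s−f)²).
That is a quadratic in h: DoF·h² − 2·s·(s−f)·h − DoF·(s−f)² = 0 ⇒ h = (s−f)·(s + √(s² + DoF²)) / DoF = 1938 × (2020 + √(2020² + 231²)) / 231 = 1938 × (2020 + 2033.17) / 231 ≈ 34004 mm.
Then N = f²/(c·h) = 82² / (0.011 × 34004) = 6724 / 374.05 ≈ 18.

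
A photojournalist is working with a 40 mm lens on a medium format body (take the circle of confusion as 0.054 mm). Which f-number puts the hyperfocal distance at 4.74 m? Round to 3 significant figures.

Rearrange H = f²/(N·c) + f for N: N = f² / ((H − f)·c).
N = 40² / ((4740 − 40) × 0.054) = 1600 / 253.8 ≈ 6.30.

f/6.30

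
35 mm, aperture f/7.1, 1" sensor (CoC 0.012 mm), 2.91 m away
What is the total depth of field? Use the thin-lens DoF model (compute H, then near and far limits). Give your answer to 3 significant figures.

1.21 m

Hyperfocal distance H = f²/(N·c) + f = 35²/(7.1 × 0.012) + 35 = 1225/0.0852 + 35 ≈ 14412.9 mm ≈ 14.41 m.
Near limit Dn = s·(H − f)/(H + s − 2f) = 2910 × (14412.9 − 35) / (14412.9 + 2910 − 2 × 35) = 2910 × 14377.9 / 17252.9 ≈ 2425.1 mm.
Far limit Df = s·(H − f)/(H − s) = 2910 × (14412.9 − 35) / (14412.9 − 2910) = 2910 × 14377.9 / 11502.9 ≈ 3637.3 mm.
Depth of field = Df − Dn = 3637.3 − 2425.1 ≈ 1212.2 mm ≈ 1.21 m.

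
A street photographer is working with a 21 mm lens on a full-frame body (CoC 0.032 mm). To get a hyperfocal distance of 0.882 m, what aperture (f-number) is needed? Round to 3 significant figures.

f/16

Rearrange H = f²/(N·c) + f for N: N = f² / ((H − f)·c).
N = 21² / ((882 − 21) × 0.032) = 441 / 27.55 ≈ 16.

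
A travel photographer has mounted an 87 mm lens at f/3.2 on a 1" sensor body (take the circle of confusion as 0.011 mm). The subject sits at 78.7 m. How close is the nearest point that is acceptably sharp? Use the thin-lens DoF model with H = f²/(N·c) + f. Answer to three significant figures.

57.6 m

Hyperfocal distance H = f²/(N·c) + f = 87²/(3.2 × 0.011) + 87 = 7569/0.0352 + 87 ≈ 215115.4 mm ≈ 215.1 m.
Near limit Dn = s·(H − f)/(H + s − 2f) = 78700 × (215115.4 − 87) / (215115.4 + 78700 − 2 × 87) = 78700 × 215028.4 / 293641.4 ≈ 57631 mm ≈ 57.6 m.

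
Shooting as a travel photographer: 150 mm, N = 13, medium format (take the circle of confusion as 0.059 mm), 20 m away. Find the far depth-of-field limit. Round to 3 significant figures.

61.9 m

Hyperfocal distance H = f²/(N·c) + f = 150²/(13 × 0.059) + 150 = 22500/0.767 + 150 ≈ 29485.1 mm ≈ 29.49 m.
Far limit Df = s·(H − f)/(H − s) = 20000 × (29485.1 − 150) / (29485.1 − 20000) = 20000 × 29335.1 / 9485.1 ≈ 61855 mm ≈ 61.9 m.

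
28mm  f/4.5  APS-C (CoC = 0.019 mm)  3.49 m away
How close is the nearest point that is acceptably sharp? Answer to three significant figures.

2.53 m

Hyperfocal distance H = f²/(N·c) + f = 28²/(4.5 × 0.019) + 28 = 784/0.0855 + 28 ≈ 9197.6 mm ≈ 9.198 m.
Near limit Dn = s·(H − f)/(H + s − 2f) = 3490 × (9197.6 − 28) / (9197.6 + 3490 − 2 × 28) = 3490 × 9169.6 / 12631.6 ≈ 2533.5 mm ≈ 2.53 m.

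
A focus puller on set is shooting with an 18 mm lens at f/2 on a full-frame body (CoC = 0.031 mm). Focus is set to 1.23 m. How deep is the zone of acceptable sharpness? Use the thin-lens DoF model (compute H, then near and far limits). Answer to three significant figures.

Hyperfocal distance H = f²/(N·c) + f = 18²/(2 × 0.031) + 18 = 324/0.062 + 18 ≈ 5243.8 mm ≈ 5.244 m.
Near limit Dn = s·(H − f)/(H + s − 2f) = 1230 × (5243.8 − 18) / (5243.8 + 1230 − 2 × 18) = 1230 × 5225.8 / 6437.8 ≈ 998.44 mm.
Far limit Df = s·(H − f)/(H − s) = 1230 × (5243.8 − 18) / (5243.8 − 1230) = 1230 × 5225.8 / 4013.8 ≈ 1601.41 mm.
Depth of field = Df − Dn = 1601.41 − 998.44 ≈ 602.97 mm ≈ 0.603 m.

0.603 m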